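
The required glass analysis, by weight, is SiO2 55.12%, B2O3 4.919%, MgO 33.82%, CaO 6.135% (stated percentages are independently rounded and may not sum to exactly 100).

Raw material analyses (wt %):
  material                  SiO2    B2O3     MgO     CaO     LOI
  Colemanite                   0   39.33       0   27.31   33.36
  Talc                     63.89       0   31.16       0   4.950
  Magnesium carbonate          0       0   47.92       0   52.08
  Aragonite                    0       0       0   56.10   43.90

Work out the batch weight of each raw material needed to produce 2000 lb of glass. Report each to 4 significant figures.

Batch per 2000 lb glass:
  Colemanite: 250.1 lb
  Talc: 1725 lb
  Magnesium carbonate: 289.5 lb
  Aragonite: 96.95 lb
Total batch = 2362 lb; LOI loss = 362.2 lb; yield = 84.66%

Values along the way appear (rounded to 4 significant digits) between the steps. The whole derivation runs at exact precision throughout. Each reported result is rounded a single time — the derived quantities are rebuilt starting from the weights per 2000 lb of glass at full precision (the yield, net glass mass, ignition loss, the four compositions, the totals), as quoted within the problem or the answer.
Oxide mass targets, per 2000 lb glass:
  SiO2: 55.12% × 2000 = 1102 lb
  B2O3: 4.919% × 2000 = 98.38 lb
  MgO: 33.82% × 2000 = 676.4 lb
  CaO: 6.135% × 2000 = 122.7 lb
Per-oxide balance check applying the batch weights above, relative to the basis at hand (delivered sums recover each target up to rounding of the answer):
  SiO2: 1725·0.6389 = 1102 lb (target 1102 lb)
  B2O3: 250.1·0.3933 = 98.36 lb (target 98.38 lb)
  MgO: 1725·0.3116 + 289.5·0.4792 = 676.2 lb (target 676.4 lb)
  CaO: 250.1·0.2731 + 96.95·0.5610 = 122.7 lb (target 122.7 lb)
Auditing the glass mass value: the batch minus its LOI: 1999 lb (targets for the oxides total 2000 lb; with the basis standing at 2000 lb — differing by rounding only).
Batch grand total — Σ batch = 2362 lb; ignition loss, Σ(batch × LOI) = 362.2 lb; yield: glass divided by total = 84.66%.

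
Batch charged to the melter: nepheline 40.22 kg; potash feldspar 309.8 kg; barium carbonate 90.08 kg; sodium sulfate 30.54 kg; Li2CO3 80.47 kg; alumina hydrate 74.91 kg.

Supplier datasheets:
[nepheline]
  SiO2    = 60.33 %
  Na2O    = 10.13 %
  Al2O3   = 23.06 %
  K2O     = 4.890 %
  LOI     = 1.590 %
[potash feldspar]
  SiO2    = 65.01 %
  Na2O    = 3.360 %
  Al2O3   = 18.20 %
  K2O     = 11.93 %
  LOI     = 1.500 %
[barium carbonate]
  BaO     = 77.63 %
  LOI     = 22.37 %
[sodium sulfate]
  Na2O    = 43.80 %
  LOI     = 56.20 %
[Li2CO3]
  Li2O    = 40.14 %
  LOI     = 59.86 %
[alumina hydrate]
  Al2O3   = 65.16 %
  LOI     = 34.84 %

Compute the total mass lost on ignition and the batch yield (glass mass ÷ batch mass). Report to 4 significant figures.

Working values appear, rounded to 4 significant figures, in the printout. All internal work holds full precision end to end. A single rounding produces each reported result; the derived quantities are recomputed in full float precision (ignition loss, the yield, the totals, six oxide percentages, glass mass) using the weight values on 509.2 kg of glass, as they appear in the question or the answer.
LOI of each material in turn:
  nepheline: 40.22 × 0.01590 = 0.6395 kg
  potash feldspar: 309.8 × 0.01500 = 4.647 kg
  barium carbonate: 90.08 × 0.2237 = 20.15 kg
  sodium sulfate: 30.54 × 0.5620 = 17.16 kg
  Li2CO3: 80.47 × 0.5986 = 48.17 kg
  alumina hydrate: 74.91 × 0.3484 = 26.10 kg
Total LOI = 116.9 kg
Glass = batch − LOI = 626.0 − 116.9 = 509.2 kg

LOI loss = 116.9 kg; glass = 509.2 kg; yield = 81.33%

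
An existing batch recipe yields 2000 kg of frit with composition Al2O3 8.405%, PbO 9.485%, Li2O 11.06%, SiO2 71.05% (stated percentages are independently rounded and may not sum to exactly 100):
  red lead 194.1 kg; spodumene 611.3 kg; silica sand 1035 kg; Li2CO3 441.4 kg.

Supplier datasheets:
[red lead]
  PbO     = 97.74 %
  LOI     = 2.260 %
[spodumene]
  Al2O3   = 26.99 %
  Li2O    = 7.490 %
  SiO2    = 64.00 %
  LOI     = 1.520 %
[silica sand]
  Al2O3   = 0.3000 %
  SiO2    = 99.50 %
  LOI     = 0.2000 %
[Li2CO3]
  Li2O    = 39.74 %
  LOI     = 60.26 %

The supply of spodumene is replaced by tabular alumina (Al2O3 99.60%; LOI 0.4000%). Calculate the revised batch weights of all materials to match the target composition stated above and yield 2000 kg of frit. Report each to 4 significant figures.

All internal work carries exact precision through every step; the intermediate values are shown (rounded to 4 significant figures) on the page — each reported number is rounded once only. Derived quantities, including net glass mass, the totals, yield, the four compositions, ignition loss, are re-derived from the weighed amounts for 2000 kg of glass at full precision as set out in the problem or answer text.
Target masses of each oxide per 2000 kg frit:
  Al2O3: 8.405% × 2000 = 168.1 kg
  PbO: 9.485% × 2000 = 189.7 kg
  Li2O: 11.06% × 2000 = 221.2 kg
  SiO2: 71.05% × 2000 = 1421 kg
A balance pass over the oxides, given the weights on record, on the stated basis (oxide sums agree with the targets exact up to rounding of places):
  Al2O3: 164.5·0.9960 + 1428·0.003000 = 168.1 kg (target 168.1 kg)
  PbO: 194.1·0.9774 = 189.7 kg (target 189.7 kg)
  Li2O: 556.6·0.3974 = 221.2 kg (target 221.2 kg)
  SiO2: 1428·0.9950 = 1421 kg (target 1421 kg)
Mass balance on the glass: total charge less LOI = 2000 kg (targets for the oxides total 2000 kg; versus the stated basis of 2000 kg — gaps are rounding artifacts).
Summing the batch: Σ batch = 2343 kg; loss to ignition Σ batch·LOI = 343.3 kg; yield = glass ÷ total batch = 85.35%.

Revised batch per 2000 kg frit:
  red lead: 194.1 kg
  tabular alumina: 164.5 kg
  silica sand: 1428 kg
  Li2CO3: 556.6 kg
Total batch = 2343 kg; LOI loss = 343.3 kg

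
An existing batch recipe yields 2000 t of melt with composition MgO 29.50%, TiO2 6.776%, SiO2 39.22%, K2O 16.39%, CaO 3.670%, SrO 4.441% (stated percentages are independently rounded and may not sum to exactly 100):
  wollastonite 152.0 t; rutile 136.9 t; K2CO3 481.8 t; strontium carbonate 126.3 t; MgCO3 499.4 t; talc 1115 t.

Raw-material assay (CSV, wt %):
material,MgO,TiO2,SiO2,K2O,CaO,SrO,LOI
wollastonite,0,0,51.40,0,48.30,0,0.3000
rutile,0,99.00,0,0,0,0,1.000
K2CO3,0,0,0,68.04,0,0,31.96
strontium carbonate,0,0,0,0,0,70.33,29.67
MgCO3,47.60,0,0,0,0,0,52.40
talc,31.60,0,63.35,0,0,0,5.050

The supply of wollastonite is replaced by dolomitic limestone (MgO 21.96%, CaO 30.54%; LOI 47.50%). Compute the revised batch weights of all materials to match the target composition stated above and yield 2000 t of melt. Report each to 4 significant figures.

All internal work keeps full float precision from start to finish. Mid-chain values are displayed rounded to 4 significant figures within the worked lines. Every reported result undergoes a single rounding; all derived quantities, which include yield, ignition loss, totals, net glass mass, the six compositions, are computed at full float precision, exactly as printed in problem or answer, using the weight values on 2000 t of glass.
The oxide mass targets at 2000 t melt:
  MgO: 29.50% × 2000 = 590.0 t
  TiO2: 6.776% × 2000 = 135.5 t
  SiO2: 39.22% × 2000 = 784.4 t
  K2O: 16.39% × 2000 = 327.8 t
  CaO: 3.670% × 2000 = 73.40 t
  SrO: 4.441% × 2000 = 88.82 t
Oxide-by-oxide audit working from each reported weight, relative to the basis at hand (sum by sum, the targets are met up to rounding of the answer):
  MgO: 240.3·0.2196 + 306.6·0.4760 + 1238·0.3160 = 589.9 t (target 590.0 t)
  TiO2: 136.9·0.9900 = 135.5 t (target 135.5 t)
  SiO2: 1238·0.6335 = 784.3 t (target 784.4 t)
  K2O: 481.8·0.6804 = 327.8 t (target 327.8 t)
  CaO: 240.3·0.3054 = 73.39 t (target 73.40 t)
  SrO: 126.3·0.7033 = 88.83 t (target 88.82 t)
The glass-mass cross-check: whole batch net of LOI = 2000 t (per-oxide target masses sum to 2000 t; the stated basis being 2000 t — any gap is answer rounding).
Summing the batch: Σ batch = 2530 t; ignition loss, Σ(batch × LOI) = 530.1 t; yield: glass divided by total = 79.04%.

Revised batch per 2000 t melt:
  dolomitic limestone: 240.3 t
  rutile: 136.9 t
  K2CO3: 481.8 t
  strontium carbonate: 126.3 t
  MgCO3: 306.6 t
  talc: 1238 t
Total batch = 2530 t; LOI loss = 530.1 t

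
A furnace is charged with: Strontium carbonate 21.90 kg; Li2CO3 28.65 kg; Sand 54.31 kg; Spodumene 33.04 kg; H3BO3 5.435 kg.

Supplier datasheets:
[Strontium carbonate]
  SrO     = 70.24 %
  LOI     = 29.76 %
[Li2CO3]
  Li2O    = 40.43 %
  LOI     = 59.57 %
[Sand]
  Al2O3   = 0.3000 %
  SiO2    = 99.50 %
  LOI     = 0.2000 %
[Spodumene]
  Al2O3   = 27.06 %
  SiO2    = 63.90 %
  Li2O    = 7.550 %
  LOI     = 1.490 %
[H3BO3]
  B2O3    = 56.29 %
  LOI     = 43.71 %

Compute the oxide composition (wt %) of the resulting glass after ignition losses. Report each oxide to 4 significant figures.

All arithmetic carries exact precision through every step. Rounding to four significant figures governs every mid-chain value as displayed; every reported value receives exactly one rounding — derived quantities are computed using the weight values at 116.8 kg of glass in full precision (ignition loss, the yield, glass mass, totals, five oxide percentages), as set out in either problem or answer.
What the batch supplies per oxide:
  SrO: 21.90·0.7024 = 15.38 kg
  B2O3: 5.435·0.5629 = 3.059 kg
  Al2O3: 54.31·0.003000 + 33.04·0.2706 = 9.104 kg
  SiO2: 54.31·0.9950 + 33.04·0.6390 = 75.15 kg
  Li2O: 28.65·0.4043 + 33.04·0.07550 = 14.08 kg
LOI: 21.90·0.2976 + 28.65·0.5957 + 54.31·0.002000 + 33.04·0.01490 + 5.435·0.4371 = 26.56 kg
Glass = total batch minus LOI = 143.3 − 26.56 = 116.8 kg (matching Σ of the oxides)
wt % = 100 × oxide mass / glass mass

Glass mass = 116.8 kg (batch 143.3 − LOI 26.56).
Composition: SrO 13.17%, B2O3 2.620%, Al2O3 7.796%, SiO2 64.36%, Li2O 12.06%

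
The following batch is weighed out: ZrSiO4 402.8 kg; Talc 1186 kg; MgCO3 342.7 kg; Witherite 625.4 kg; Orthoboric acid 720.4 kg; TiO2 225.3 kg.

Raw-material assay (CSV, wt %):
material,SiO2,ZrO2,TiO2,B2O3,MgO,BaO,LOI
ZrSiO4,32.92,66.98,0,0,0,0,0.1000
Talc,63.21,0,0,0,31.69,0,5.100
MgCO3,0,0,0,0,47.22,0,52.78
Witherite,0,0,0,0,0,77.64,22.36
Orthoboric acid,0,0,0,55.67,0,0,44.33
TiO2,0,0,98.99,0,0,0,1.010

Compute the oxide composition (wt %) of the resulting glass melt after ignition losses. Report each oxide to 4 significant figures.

Intermediates are shown rounded to four significant digits in the working; all internal work holds exact precision end to end. A single rounding finalizes every reported figure — derived quantities are rebuilt using the weight values for 2799 kg of glass in exact precision (the yield, glass mass, totals, LOI, six oxide percentages), exactly as printed in problem or answer.
What the batch supplies per oxide:
  SiO2: 402.8·0.3292 + 1186·0.6321 = 882.3 kg
  ZrO2: 402.8·0.6698 = 269.8 kg
  TiO2: 225.3·0.9899 = 223.0 kg
  B2O3: 720.4·0.5567 = 401.0 kg
  MgO: 1186·0.3169 + 342.7·0.4722 = 537.7 kg
  BaO: 625.4·0.7764 = 485.6 kg
LOI: 402.8·0.001000 + 1186·0.05100 + 342.7·0.5278 + 625.4·0.2236 + 720.4·0.4433 + 225.3·0.01010 = 703.2 kg
Net of LOI, the glass mass = 3503 − 703.2 = 2799 kg (consistent with Σ oxide mass)
wt % = oxide mass / glass mass × 100

Glass mass = 2799 kg (batch 3503 − LOI 703.2).
Composition: SiO2 31.52%, ZrO2 9.638%, TiO2 7.967%, B2O3 14.33%, MgO 19.21%, BaO 17.35%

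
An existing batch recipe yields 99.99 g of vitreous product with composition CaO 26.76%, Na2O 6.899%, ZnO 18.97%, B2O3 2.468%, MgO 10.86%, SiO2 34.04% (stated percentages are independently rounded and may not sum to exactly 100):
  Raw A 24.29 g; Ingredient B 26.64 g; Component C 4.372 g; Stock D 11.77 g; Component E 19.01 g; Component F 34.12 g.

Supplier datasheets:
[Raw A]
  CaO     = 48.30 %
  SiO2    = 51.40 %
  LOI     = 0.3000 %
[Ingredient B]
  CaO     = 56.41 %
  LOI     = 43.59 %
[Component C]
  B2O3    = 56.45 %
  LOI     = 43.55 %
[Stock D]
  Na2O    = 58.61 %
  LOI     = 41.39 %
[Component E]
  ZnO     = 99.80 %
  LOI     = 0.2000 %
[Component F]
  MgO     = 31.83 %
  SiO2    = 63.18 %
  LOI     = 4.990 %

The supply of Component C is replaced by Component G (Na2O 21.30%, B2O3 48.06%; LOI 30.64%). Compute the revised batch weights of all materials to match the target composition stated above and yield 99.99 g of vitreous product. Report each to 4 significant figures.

Every computation carries full float precision from start to finish — values along the way are printed rounded to four significant digits across the worked steps. Every reported figure is rounded just once. The derived quantities are rebuilt from the batch weights on 99.99 g of glass in full float precision (the yield, LOI, the six compositions, glass mass, the totals), exactly as printed in the problem or answer text.
Target masses of each oxide per 99.99 g vitreous product:
  CaO: 26.76% × 99.99 = 26.76 g
  Na2O: 6.899% × 99.99 = 6.898 g
  ZnO: 18.97% × 99.99 = 18.97 g
  B2O3: 2.468% × 99.99 = 2.468 g
  MgO: 10.86% × 99.99 = 10.86 g
  SiO2: 34.04% × 99.99 = 34.04 g
Balance tally, oxide-wise, given the weights on record, against the basis in use (sums match the target masses once rounding is allowed for):
  CaO: 24.29·0.4830 + 26.64·0.5641 = 26.76 g (target 26.76 g)
  Na2O: 5.135·0.2130 + 9.904·0.5861 = 6.898 g (target 6.898 g)
  ZnO: 19.01·0.9980 = 18.97 g (target 18.97 g)
  B2O3: 5.135·0.4806 = 2.468 g (target 2.468 g)
  MgO: 34.12·0.3183 = 10.86 g (target 10.86 g)
  SiO2: 24.29·0.5140 + 34.12·0.6318 = 34.04 g (target 34.04 g)
Mass balance on the glass: batch total minus LOI = 100.0 g (targets for the oxides total 99.99 g; against the stated basis, 99.99 g — a pure rounding effect).
Summing the batch: Σ batch = 119.1 g; LOI loss = Σ batch·LOI = 19.10 g; the yield ratio, glass ÷ batch: 83.96%.

Revised batch per 99.99 g vitreous product:
  Raw A: 24.29 g
  Ingredient B: 26.64 g
  Component G: 5.135 g
  Stock D: 9.904 g
  Component E: 19.01 g
  Component F: 34.12 g
Total batch = 119.1 g; LOI loss = 19.10 g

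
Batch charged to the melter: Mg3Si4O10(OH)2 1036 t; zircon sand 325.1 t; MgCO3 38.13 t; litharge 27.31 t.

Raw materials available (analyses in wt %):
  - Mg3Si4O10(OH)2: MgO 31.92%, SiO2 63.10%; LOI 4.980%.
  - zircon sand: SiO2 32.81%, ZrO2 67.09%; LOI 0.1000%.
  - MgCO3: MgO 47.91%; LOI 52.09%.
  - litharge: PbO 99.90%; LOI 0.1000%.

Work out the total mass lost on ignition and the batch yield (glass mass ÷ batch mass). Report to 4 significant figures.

Values along the way appear rounded to 4 significant figures across the worked steps; all arithmetic holds exact precision through every step; every reported figure is rounded only once; the derived quantities, including four oxide percentages, totals, the yield, LOI, glass mass, are re-derived using the weight values per 1355 t of glass at full precision, precisely as stated by the question or the answer.
Material-by-material LOI:
  Mg3Si4O10(OH)2: 1036 × 0.04980 = 51.59 t
  zircon sand: 325.1 × 0.001000 = 0.3251 t
  MgCO3: 38.13 × 0.5209 = 19.86 t
  litharge: 27.31 × 0.001000 = 0.02731 t
Total LOI = 71.81 t
Glass = batch − LOI = 1427 − 71.81 = 1355 t

LOI loss = 71.81 t; glass = 1355 t; yield = 94.97%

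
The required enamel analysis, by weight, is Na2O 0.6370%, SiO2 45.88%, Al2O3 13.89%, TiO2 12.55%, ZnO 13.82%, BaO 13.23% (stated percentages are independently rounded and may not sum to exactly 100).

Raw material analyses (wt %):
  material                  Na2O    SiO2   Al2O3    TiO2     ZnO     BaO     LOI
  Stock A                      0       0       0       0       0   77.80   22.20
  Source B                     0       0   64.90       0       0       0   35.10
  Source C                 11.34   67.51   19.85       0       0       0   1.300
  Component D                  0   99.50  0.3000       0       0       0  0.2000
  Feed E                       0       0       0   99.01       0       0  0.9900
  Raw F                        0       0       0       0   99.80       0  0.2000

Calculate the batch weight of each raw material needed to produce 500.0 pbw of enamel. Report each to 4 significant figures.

Batch per 500.0 pbw enamel:
  Stock A: 85.03 pbw
  Source B: 97.44 pbw
  Source C: 28.09 pbw
  Component D: 211.5 pbw
  Feed E: 63.38 pbw
  Raw F: 69.24 pbw
Total batch = 554.7 pbw; LOI loss = 54.63 pbw; yield = 90.15%

The whole derivation maintains full float precision at each step. Values along the way are shown (rounded to 4 significant digits) across the worked steps; each reported result is rounded exactly once. All derived quantities (the totals, the six compositions, net glass mass, LOI, the yield) are recomputed at full float precision from the batch weights on 500.0 pbw of glass, as written in the problem or the answer.
Target oxide masses per 500.0 pbw enamel:
  Na2O: 0.6370% × 500.0 = 3.185 pbw
  SiO2: 45.88% × 500.0 = 229.4 pbw
  Al2O3: 13.89% × 500.0 = 69.45 pbw
  TiO2: 12.55% × 500.0 = 62.75 pbw
  ZnO: 13.82% × 500.0 = 69.10 pbw
  BaO: 13.23% × 500.0 = 66.15 pbw
Checking each oxide sum applying the batch weights above, at the basis given (summed amounts equal target values within answer rounding):
  Na2O: 28.09·0.1134 = 3.185 pbw (target 3.185 pbw)
  SiO2: 28.09·0.6751 + 211.5·0.9950 = 229.4 pbw (target 229.4 pbw)
  Al2O3: 97.44·0.6490 + 28.09·0.1985 + 211.5·0.003000 = 69.45 pbw (target 69.45 pbw)
  TiO2: 63.38·0.9901 = 62.75 pbw (target 62.75 pbw)
  ZnO: 69.24·0.9980 = 69.10 pbw (target 69.10 pbw)
  BaO: 85.03·0.7780 = 66.15 pbw (target 66.15 pbw)
The glass-mass cross-check: net batch after ignition = 500.0 pbw (per-oxide target masses sum to 500.0 pbw; against the stated basis, 500.0 pbw — gaps are rounding artifacts).
Summing the batch: Σ batch = 554.7 pbw; the LOI term Σ batch·LOI equals 54.63 pbw; the yield ratio, glass ÷ batch: 90.15%.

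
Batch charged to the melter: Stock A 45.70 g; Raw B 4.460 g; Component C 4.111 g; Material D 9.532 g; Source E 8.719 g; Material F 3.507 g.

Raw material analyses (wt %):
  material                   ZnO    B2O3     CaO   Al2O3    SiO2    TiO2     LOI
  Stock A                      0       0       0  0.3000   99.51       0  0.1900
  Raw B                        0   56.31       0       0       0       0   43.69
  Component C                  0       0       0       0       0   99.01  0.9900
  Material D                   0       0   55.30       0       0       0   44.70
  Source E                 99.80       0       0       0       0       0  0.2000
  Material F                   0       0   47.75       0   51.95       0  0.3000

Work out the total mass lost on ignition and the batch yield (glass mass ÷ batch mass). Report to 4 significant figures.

In-progress results are displayed rounded to four significant digits within the worked lines — the working math holds full precision from first step to last. A single rounding completes each reported figure; all derived quantities, which include ignition loss, the yield, six oxide percentages, glass mass, totals, are recomputed at full precision, as written in the question or the answer, from the batch weights per 69.66 g of glass.
Material-by-material LOI:
  Stock A: 45.70 × 0.001900 = 0.08683 g
  Raw B: 4.460 × 0.4369 = 1.949 g
  Component C: 4.111 × 0.009900 = 0.04070 g
  Material D: 9.532 × 0.4470 = 4.261 g
  Source E: 8.719 × 0.002000 = 0.01744 g
  Material F: 3.507 × 0.003000 = 0.01052 g
Total LOI = 6.365 g
Glass = batch − LOI = 76.03 − 6.365 = 69.66 g

LOI loss = 6.365 g; glass = 69.66 g; yield = 91.63%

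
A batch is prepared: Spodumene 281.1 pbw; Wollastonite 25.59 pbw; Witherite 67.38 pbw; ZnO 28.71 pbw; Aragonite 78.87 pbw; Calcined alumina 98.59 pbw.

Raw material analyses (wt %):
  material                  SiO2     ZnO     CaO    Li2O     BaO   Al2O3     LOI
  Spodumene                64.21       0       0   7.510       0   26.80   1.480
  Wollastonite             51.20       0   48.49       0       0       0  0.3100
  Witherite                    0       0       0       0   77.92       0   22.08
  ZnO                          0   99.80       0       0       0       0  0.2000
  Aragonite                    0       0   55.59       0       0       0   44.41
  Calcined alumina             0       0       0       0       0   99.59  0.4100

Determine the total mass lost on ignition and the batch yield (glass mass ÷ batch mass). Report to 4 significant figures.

The working math carries exact precision through every step; mid-chain values are shown (rounded to 4 significant figures) when written out — each reported number is rounded exactly once — the derived quantities (the six compositions, LOI, yield, net glass mass, totals) are recomputed in full float precision from the weighed amounts per 525.6 pbw of glass, as set out in the question or the answer.
Loss on ignition, line by line:
  Spodumene: 281.1 × 0.01480 = 4.160 pbw
  Wollastonite: 25.59 × 0.003100 = 0.07933 pbw
  Witherite: 67.38 × 0.2208 = 14.88 pbw
  ZnO: 28.71 × 0.002000 = 0.05742 pbw
  Aragonite: 78.87 × 0.4441 = 35.03 pbw
  Calcined alumina: 98.59 × 0.004100 = 0.4042 pbw
Total LOI = 54.60 pbw
Glass = batch − LOI = 580.2 − 54.60 = 525.6 pbw

LOI loss = 54.60 pbw; glass = 525.6 pbw; yield = 90.59%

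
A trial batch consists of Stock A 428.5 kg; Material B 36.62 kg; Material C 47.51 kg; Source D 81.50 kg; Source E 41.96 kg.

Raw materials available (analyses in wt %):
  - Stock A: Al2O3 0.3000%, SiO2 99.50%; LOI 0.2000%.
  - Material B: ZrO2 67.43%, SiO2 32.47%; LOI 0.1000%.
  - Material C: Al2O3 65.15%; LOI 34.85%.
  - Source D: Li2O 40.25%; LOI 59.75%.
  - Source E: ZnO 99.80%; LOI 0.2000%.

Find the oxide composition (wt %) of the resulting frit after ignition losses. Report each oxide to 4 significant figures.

Glass mass = 569.9 kg (batch 636.1 − LOI 66.23).
Composition: ZnO 7.348%, ZrO2 4.333%, Li2O 5.756%, Al2O3 5.657%, SiO2 76.90%

Values along the way appear, with 4-significant-digit rounding, between the steps — exact precision is kept at all times — a single rounding finalizes each reported result; all derived quantities, which include five oxide percentages, totals, glass mass, ignition loss, the yield, are recomputed at full float precision, as given in the problem or the answer, from the batch weights on 569.9 kg of glass.
Oxide-by-oxide delivered mass:
  ZnO: 41.96·0.9980 = 41.88 kg
  ZrO2: 36.62·0.6743 = 24.69 kg
  Li2O: 81.50·0.4025 = 32.80 kg
  Al2O3: 428.5·0.003000 + 47.51·0.6515 = 32.24 kg
  SiO2: 428.5·0.9950 + 36.62·0.3247 = 438.2 kg
LOI: 428.5·0.002000 + 36.62·0.001000 + 47.51·0.3485 + 81.50·0.5975 + 41.96·0.002000 = 66.23 kg
The glass mass, total less LOI, = 636.1 − 66.23 = 569.9 kg (equal to the oxide-mass sum)
oxide / glass × 100 gives the wt %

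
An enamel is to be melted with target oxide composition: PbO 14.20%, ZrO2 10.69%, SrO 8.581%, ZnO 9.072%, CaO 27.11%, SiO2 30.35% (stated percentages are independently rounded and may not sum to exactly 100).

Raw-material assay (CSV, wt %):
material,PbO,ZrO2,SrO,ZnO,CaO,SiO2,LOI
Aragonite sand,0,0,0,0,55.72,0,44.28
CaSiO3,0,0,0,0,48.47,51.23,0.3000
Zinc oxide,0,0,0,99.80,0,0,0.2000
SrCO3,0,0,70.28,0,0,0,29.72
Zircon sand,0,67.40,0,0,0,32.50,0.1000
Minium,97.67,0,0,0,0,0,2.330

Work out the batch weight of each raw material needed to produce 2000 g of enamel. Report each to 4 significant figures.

The whole derivation carries full float precision in every operation. In-progress results appear rounded off to 4 significant figures within the worked lines — every reported number is rounded once only — derived quantities (totals, the yield, net glass mass, the six compositions, LOI) are carried in full float precision starting from the weights per 2000 g of glass as given in question or answer.
Per-oxide target masses for 2000 g enamel:
  PbO: 14.20% × 2000 = 284.0 g
  ZrO2: 10.69% × 2000 = 213.8 g
  SrO: 8.581% × 2000 = 171.6 g
  ZnO: 9.072% × 2000 = 181.4 g
  CaO: 27.11% × 2000 = 542.2 g
  SiO2: 30.35% × 2000 = 607.0 g
Verifying the oxide balance applying the batch weights above, against the basis in use (target by target, the sums agree modulo rounding of the values):
  PbO: 290.8·0.9767 = 284.0 g (target 284.0 g)
  ZrO2: 317.2·0.6740 = 213.8 g (target 213.8 g)
  SrO: 244.2·0.7028 = 171.6 g (target 171.6 g)
  ZnO: 181.8·0.9980 = 181.4 g (target 181.4 g)
  CaO: 117.4·0.5572 + 983.6·0.4847 = 542.2 g (target 542.2 g)
  SiO2: 983.6·0.5123 + 317.2·0.3250 = 607.0 g (target 607.0 g)
The glass-mass cross-check: whole batch net of LOI = 2000 g (targets for the oxides total 2000 g; stated basis 2000 g — deltas are rounding alone).
Total batch = Σ batch = 2135 g; ignition loss, Σ(batch × LOI) = 135.0 g; as yield: glass ÷ batch → 93.68%.

Batch per 2000 g enamel:
  Aragonite sand: 117.4 g
  CaSiO3: 983.6 g
  Zinc oxide: 181.8 g
  SrCO3: 244.2 g
  Zircon sand: 317.2 g
  Minium: 290.8 g
Total batch = 2135 g; LOI loss = 135.0 g; yield = 93.68%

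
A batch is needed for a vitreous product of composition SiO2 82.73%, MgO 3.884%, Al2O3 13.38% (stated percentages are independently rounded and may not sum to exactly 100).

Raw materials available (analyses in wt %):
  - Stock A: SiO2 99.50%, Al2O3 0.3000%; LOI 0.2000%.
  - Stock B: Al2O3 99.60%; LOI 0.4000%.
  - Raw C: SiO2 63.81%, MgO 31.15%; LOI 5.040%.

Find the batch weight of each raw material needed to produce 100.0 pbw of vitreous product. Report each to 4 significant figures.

Batch per 100.0 pbw vitreous product:
  Stock A: 75.15 pbw
  Stock B: 13.21 pbw
  Raw C: 12.47 pbw
Total batch = 100.8 pbw; LOI loss = 0.8316 pbw; yield = 99.18%

Values along the way are printed, rounded to four significant digits, at each printed step — all internal work keeps full precision through every step — a single rounding completes each reported result — derived quantities, which include three oxide percentages, ignition loss, totals, glass mass, yield, are rebuilt in full float precision, exactly as shown in either problem or answer, starting from the weights at 100.0 pbw of glass.
Target oxide masses per 100.0 pbw vitreous product:
  SiO2: 82.73% × 100.0 = 82.73 pbw
  MgO: 3.884% × 100.0 = 3.884 pbw
  Al2O3: 13.38% × 100.0 = 13.38 pbw
Mass-balance tally per oxide working from each reported weight, at the basis given (sum by sum, the targets are met given rounding of the digits):
  SiO2: 75.15·0.9950 + 12.47·0.6381 = 82.73 pbw (target 82.73 pbw)
  MgO: 12.47·0.3115 = 3.884 pbw (target 3.884 pbw)
  Al2O3: 75.15·0.003000 + 13.21·0.9960 = 13.38 pbw (target 13.38 pbw)
Glass-mass bookkeeping: total batch − LOI = 100.0 pbw (targets for the oxides total 99.99 pbw; the stated basis being 100.0 pbw — gaps are rounding artifacts).
Total batch = Σ batch = 100.8 pbw; LOI removed, Σ of batch·LOI: 0.8316 pbw; glass ÷ batch gives a yield of 99.18%.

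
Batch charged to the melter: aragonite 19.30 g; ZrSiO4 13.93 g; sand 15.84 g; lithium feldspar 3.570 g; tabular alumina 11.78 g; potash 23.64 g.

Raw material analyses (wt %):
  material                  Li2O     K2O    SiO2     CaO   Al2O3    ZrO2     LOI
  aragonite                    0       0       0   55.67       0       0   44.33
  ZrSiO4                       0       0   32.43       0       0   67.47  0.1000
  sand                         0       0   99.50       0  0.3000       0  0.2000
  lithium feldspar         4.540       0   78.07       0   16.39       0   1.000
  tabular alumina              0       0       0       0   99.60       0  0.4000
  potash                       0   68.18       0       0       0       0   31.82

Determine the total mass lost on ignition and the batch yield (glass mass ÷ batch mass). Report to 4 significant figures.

LOI loss = 16.21 g; glass = 71.85 g; yield = 81.60%

Values along the way are printed with 4-significant-digit rounding in the working; every computation holds full float precision at every stage. A single rounding produces every reported figure — the derived quantities are carried at exact precision (totals, the six compositions, net glass mass, ignition loss, the yield) using the weight values at 71.85 g of glass, exactly as printed in the problem or answer text.
Each material's LOI contribution:
  aragonite: 19.30 × 0.4433 = 8.556 g
  ZrSiO4: 13.93 × 0.001000 = 0.01393 g
  sand: 15.84 × 0.002000 = 0.03168 g
  lithium feldspar: 3.570 × 0.01000 = 0.03570 g
  tabular alumina: 11.78 × 0.004000 = 0.04712 g
  potash: 23.64 × 0.3182 = 7.522 g
Total LOI = 16.21 g
Glass = batch − LOI = 88.06 − 16.21 = 71.85 g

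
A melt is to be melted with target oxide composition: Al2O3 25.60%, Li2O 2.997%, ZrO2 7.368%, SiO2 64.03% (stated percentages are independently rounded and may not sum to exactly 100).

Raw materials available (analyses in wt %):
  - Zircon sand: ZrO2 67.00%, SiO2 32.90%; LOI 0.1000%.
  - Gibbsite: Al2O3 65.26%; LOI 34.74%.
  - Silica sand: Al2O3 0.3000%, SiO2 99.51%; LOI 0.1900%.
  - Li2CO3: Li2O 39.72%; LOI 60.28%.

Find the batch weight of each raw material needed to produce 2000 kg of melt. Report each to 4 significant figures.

The intermediate values are rounded to 4 significant digits wherever printed. Each numeric step holds exact precision at all times; a single rounding completes each reported figure; all derived quantities are recomputed starting from the weights for 2000 kg of glass in full float precision (four oxide percentages, glass mass, the totals, yield, LOI) exactly as shown in the question or the answer.
Target oxide masses per 2000 kg melt:
  Al2O3: 25.60% × 2000 = 512.0 kg
  Li2O: 2.997% × 2000 = 59.94 kg
  ZrO2: 7.368% × 2000 = 147.4 kg
  SiO2: 64.03% × 2000 = 1281 kg
A balance pass over the oxides, given the weights on record, versus the basis set out (sums match the target masses exact up to rounding of places):
  Al2O3: 779.0·0.6526 + 1214·0.003000 = 512.0 kg (target 512.0 kg)
  Li2O: 150.9·0.3972 = 59.94 kg (target 59.94 kg)
  ZrO2: 219.9·0.6700 = 147.3 kg (target 147.4 kg)
  SiO2: 219.9·0.3290 + 1214·0.9951 = 1280 kg (target 1281 kg)
Consistency of the glass mass: total batch − LOI = 2000 kg (oxide target masses add up to 2000 kg; with the basis standing at 2000 kg — any gap is answer rounding).
Whole-batch sum: Σ batch = 2364 kg; LOI loss = Σ batch·LOI = 364.1 kg; the yield ratio, glass ÷ batch: 84.60%.

Batch per 2000 kg melt:
  Zircon sand: 219.9 kg
  Gibbsite: 779.0 kg
  Silica sand: 1214 kg
  Li2CO3: 150.9 kg
Total batch = 2364 kg; LOI loss = 364.1 kg; yield = 84.60%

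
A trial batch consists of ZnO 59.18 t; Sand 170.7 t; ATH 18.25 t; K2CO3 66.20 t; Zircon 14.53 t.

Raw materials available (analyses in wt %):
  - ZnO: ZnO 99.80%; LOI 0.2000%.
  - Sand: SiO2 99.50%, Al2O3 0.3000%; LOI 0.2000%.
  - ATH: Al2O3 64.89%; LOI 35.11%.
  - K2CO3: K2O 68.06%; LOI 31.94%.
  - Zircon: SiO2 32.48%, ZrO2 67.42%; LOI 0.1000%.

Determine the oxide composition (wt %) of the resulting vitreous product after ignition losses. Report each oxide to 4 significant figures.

All arithmetic holds full precision at each step. Working values appear, with 4-significant-digit rounding, in the printout. Each reported figure is rounded once only. Derived quantities are recomputed at full float precision (net glass mass, totals, the yield, five oxide percentages, ignition loss) from the weighed amounts on 300.8 t of glass as written in the question or the answer.
Delivered oxide masses:
  ZnO: 59.18·0.9980 = 59.06 t
  K2O: 66.20·0.6806 = 45.06 t
  SiO2: 170.7·0.9950 + 14.53·0.3248 = 174.6 t
  Al2O3: 170.7·0.003000 + 18.25·0.6489 = 12.35 t
  ZrO2: 14.53·0.6742 = 9.796 t
LOI: 59.18·0.002000 + 170.7·0.002000 + 18.25·0.3511 + 66.20·0.3194 + 14.53·0.001000 = 28.03 t
Glass = total batch minus LOI = 328.9 − 28.03 = 300.8 t (= Σ oxide masses)
wt %: oxide over glass, times 100

Glass mass = 300.8 t (batch 328.9 − LOI 28.03).
Composition: ZnO 19.63%, K2O 14.98%, SiO2 58.03%, Al2O3 4.107%, ZrO2 3.256%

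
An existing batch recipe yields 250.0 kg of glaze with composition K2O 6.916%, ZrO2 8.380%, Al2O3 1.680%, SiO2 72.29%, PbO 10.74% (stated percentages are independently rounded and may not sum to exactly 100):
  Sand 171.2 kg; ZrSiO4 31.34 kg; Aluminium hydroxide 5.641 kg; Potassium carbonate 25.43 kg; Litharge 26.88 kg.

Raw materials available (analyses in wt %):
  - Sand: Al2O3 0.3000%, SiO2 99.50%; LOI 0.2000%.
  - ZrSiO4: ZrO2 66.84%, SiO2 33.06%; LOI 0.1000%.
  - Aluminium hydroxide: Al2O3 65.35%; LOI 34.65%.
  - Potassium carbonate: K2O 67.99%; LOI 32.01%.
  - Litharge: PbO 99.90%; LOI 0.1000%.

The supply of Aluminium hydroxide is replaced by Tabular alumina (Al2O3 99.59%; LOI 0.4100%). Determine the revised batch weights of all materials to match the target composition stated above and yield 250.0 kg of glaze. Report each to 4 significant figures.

Revised batch per 250.0 kg glaze:
  Sand: 171.2 kg
  ZrSiO4: 31.34 kg
  Tabular alumina: 3.702 kg
  Potassium carbonate: 25.43 kg
  Litharge: 26.88 kg
Total batch = 258.6 kg; LOI loss = 8.556 kg

Mid-chain values are shown (rounded to four significant digits) on the page — exact precision is kept in every operation — every reported value takes just one rounding — derived quantities, which include glass mass, the yield, ignition loss, five oxide percentages, the totals, are computed at full precision, precisely as stated by either problem or answer, using the weight values for 250.0 kg of glass.
Oxide mass targets, per 250.0 kg glaze:
  K2O: 6.916% × 250.0 = 17.29 kg
  ZrO2: 8.380% × 250.0 = 20.95 kg
  Al2O3: 1.680% × 250.0 = 4.200 kg
  SiO2: 72.29% × 250.0 = 180.7 kg
  PbO: 10.74% × 250.0 = 26.85 kg
Mass-balance tally per oxide on the weights just shown, per the basis as stated (oxide sums agree with the targets once rounding is allowed for):
  K2O: 25.43·0.6799 = 17.29 kg (target 17.29 kg)
  ZrO2: 31.34·0.6684 = 20.95 kg (target 20.95 kg)
  Al2O3: 171.2·0.003000 + 3.702·0.9959 = 4.200 kg (target 4.200 kg)
  SiO2: 171.2·0.9950 + 31.34·0.3306 = 180.7 kg (target 180.7 kg)
  PbO: 26.88·0.9990 = 26.85 kg (target 26.85 kg)
Glass-mass bookkeeping: whole batch net of LOI = 250.0 kg (the Σ of target masses is 250.0 kg; basis as stated: 250.0 kg — differing by rounding only).
Summing the batch: Σ batch = 258.6 kg; LOI removed, Σ of batch·LOI: 8.556 kg; yield = glass ÷ total batch = 96.69%.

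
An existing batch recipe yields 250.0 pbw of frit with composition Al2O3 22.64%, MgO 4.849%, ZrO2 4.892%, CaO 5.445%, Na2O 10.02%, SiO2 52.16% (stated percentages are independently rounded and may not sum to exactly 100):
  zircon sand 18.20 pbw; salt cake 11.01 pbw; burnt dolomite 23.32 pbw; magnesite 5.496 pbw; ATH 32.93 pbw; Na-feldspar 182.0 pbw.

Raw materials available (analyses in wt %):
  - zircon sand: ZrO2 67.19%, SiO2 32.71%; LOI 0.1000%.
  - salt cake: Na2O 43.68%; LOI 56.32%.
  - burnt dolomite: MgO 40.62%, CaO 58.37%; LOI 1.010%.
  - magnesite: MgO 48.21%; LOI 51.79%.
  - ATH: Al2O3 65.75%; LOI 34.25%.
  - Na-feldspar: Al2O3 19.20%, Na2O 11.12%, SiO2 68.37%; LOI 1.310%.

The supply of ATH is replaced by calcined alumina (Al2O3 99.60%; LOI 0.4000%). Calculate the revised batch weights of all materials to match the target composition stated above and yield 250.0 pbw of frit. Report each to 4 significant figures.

Values along the way are printed, rounded to four significant figures, alongside each step. All internal work keeps exact precision through every step — every reported result takes exactly one rounding — the derived quantities are rebuilt using the weight values on 250.0 pbw of glass in exact precision (net glass mass, ignition loss, totals, the six compositions, yield), as given in either problem or answer.
Target oxide masses per 250.0 pbw frit:
  Al2O3: 22.64% × 250.0 = 56.60 pbw
  MgO: 4.849% × 250.0 = 12.12 pbw
  ZrO2: 4.892% × 250.0 = 12.23 pbw
  CaO: 5.445% × 250.0 = 13.61 pbw
  Na2O: 10.02% × 250.0 = 25.05 pbw
  SiO2: 52.16% × 250.0 = 130.4 pbw
Mass-balance tally per oxide with the batch weights as given, at the basis given (each sum matches its target mass exact up to rounding of places):
  Al2O3: 21.74·0.9960 + 182.0·0.1920 = 56.60 pbw (target 56.60 pbw)
  MgO: 23.32·0.4062 + 5.496·0.4821 = 12.12 pbw (target 12.12 pbw)
  ZrO2: 18.20·0.6719 = 12.23 pbw (target 12.23 pbw)
  CaO: 23.32·0.5837 = 13.61 pbw (target 13.61 pbw)
  Na2O: 11.01·0.4368 + 182.0·0.1112 = 25.05 pbw (target 25.05 pbw)
  SiO2: 18.20·0.3271 + 182.0·0.6837 = 130.4 pbw (target 130.4 pbw)
Glass-mass sanity pass: total charge less LOI = 250.0 pbw (targets for the oxides total 250.0 pbw; stated basis 250.0 pbw — rounding explains the deltas).
Batch grand total — Σ batch = 261.8 pbw; Σ batch·LOI gives LOI loss = 11.77 pbw; yield, glass over the total, = 95.50%.

Revised batch per 250.0 pbw frit:
  zircon sand: 18.20 pbw
  salt cake: 11.01 pbw
  burnt dolomite: 23.32 pbw
  magnesite: 5.496 pbw
  calcined alumina: 21.74 pbw
  Na-feldspar: 182.0 pbw
Total batch = 261.8 pbw; LOI loss = 11.77 pbw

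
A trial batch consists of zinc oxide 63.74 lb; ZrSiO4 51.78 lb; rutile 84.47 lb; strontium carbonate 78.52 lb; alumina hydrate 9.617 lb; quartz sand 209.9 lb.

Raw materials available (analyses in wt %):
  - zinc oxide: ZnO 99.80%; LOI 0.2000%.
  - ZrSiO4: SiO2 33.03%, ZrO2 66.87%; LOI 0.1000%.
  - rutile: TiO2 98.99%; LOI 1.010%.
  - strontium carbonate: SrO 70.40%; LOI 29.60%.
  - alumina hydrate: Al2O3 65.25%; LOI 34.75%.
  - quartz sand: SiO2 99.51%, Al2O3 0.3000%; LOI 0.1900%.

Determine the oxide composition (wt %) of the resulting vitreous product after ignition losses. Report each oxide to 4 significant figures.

Glass mass = 470.0 lb (batch 498.0 − LOI 28.02).
Composition: ZnO 13.53%, SiO2 48.08%, ZrO2 7.367%, Al2O3 1.469%, TiO2 17.79%, SrO 11.76%

Exact precision is kept through the solve. Values along the way are shown with 4-significant-digit rounding as written; each reported value sees exactly one rounding; the derived quantities are recomputed at full precision (the six compositions, glass mass, ignition loss, yield, totals) from the batch weights for 470.0 lb of glass exactly as printed in problem or answer.
Oxide-by-oxide delivered mass:
  ZnO: 63.74·0.9980 = 63.61 lb
  SiO2: 51.78·0.3303 + 209.9·0.9951 = 226.0 lb
  ZrO2: 51.78·0.6687 = 34.63 lb
  Al2O3: 9.617·0.6525 + 209.9·0.003000 = 6.905 lb
  TiO2: 84.47·0.9899 = 83.62 lb
  SrO: 78.52·0.7040 = 55.28 lb
LOI: 63.74·0.002000 + 51.78·0.001000 + 84.47·0.01010 + 78.52·0.2960 + 9.617·0.3475 + 209.9·0.001900 = 28.02 lb
Glass mass = batch − LOI = 498.0 − 28.02 = 470.0 lb (equal to the oxide-mass sum)
each oxide over glass, ×100, is wt %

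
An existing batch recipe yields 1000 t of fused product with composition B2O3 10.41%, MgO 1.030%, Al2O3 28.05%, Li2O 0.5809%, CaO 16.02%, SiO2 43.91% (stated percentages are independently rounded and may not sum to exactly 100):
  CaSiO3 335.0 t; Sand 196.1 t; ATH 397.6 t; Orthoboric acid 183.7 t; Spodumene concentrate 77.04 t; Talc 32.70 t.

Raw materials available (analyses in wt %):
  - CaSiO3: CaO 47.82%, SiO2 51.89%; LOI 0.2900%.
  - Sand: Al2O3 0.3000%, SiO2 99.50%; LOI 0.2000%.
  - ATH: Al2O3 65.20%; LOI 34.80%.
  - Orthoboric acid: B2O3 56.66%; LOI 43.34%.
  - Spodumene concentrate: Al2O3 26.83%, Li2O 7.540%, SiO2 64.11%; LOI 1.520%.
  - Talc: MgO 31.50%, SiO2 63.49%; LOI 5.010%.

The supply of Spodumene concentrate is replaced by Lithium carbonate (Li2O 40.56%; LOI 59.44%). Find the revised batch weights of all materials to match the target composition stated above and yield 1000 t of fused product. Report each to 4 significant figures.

Revised batch per 1000 t fused product:
  CaSiO3: 335.0 t
  Sand: 245.7 t
  ATH: 429.1 t
  Orthoboric acid: 183.7 t
  Lithium carbonate: 14.32 t
  Talc: 32.70 t
Total batch = 1241 t; LOI loss = 240.6 t

The whole derivation holds full float precision in all steps — the intermediate values appear, with 4-significant-digit rounding, in the printout; a single rounding completes every reported figure. Derived quantities are computed in full float precision (glass mass, totals, six oxide percentages, ignition loss, the yield) from the batch weights on 1000 t of glass exactly as shown in problem or answer.
Target oxide masses per 1000 t fused product:
  B2O3: 10.41% × 1000 = 104.1 t
  MgO: 1.030% × 1000 = 10.30 t
  Al2O3: 28.05% × 1000 = 280.5 t
  Li2O: 0.5809% × 1000 = 5.809 t
  CaO: 16.02% × 1000 = 160.2 t
  SiO2: 43.91% × 1000 = 439.1 t
Sums-versus-targets review on the weights just shown, under the basis named above (each sum matches its target mass modulo rounding of the values):
  B2O3: 183.7·0.5666 = 104.1 t (target 104.1 t)
  MgO: 32.70·0.3150 = 10.30 t (target 10.30 t)
  Al2O3: 245.7·0.003000 + 429.1·0.6520 = 280.5 t (target 280.5 t)
  Li2O: 14.32·0.4056 = 5.808 t (target 5.809 t)
  CaO: 335.0·0.4782 = 160.2 t (target 160.2 t)
  SiO2: 335.0·0.5189 + 245.7·0.9950 + 32.70·0.6349 = 439.1 t (target 439.1 t)
Glass-mass sanity pass: Σ batch − LOI loss = 1000 t (the targets, summed, come to 1000 t; versus the stated basis of 1000 t — deltas are rounding alone).
Summing the batch: Σ batch = 1241 t; LOI removed, Σ of batch·LOI: 240.6 t; the yield ratio, glass ÷ batch: 80.61%.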